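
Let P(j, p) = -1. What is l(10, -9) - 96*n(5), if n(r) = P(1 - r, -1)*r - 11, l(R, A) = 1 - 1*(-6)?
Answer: 1543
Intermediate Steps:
l(R, A) = 7 (l(R, A) = 1 + 6 = 7)
n(r) = -11 - r (n(r) = -r - 11 = -11 - r)
l(10, -9) - 96*n(5) = 7 - 96*(-11 - 1*5) = 7 - 96*(-11 - 5) = 7 - 96*(-16) = 7 + 1536 = 1543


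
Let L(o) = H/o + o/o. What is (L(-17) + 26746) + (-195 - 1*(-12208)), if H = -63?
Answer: 658983/17 ≈ 38764.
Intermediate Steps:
L(o) = 1 - 63/o (L(o) = -63/o + o/o = -63/o + 1 = 1 - 63/o)
(L(-17) + 26746) + (-195 - 1*(-12208)) = ((-63 - 17)/(-17) + 26746) + (-195 - 1*(-12208)) = (-1/17*(-80) + 26746) + (-195 + 12208) = (80/17 + 26746) + 12013 = 454762/17 + 12013 = 658983/17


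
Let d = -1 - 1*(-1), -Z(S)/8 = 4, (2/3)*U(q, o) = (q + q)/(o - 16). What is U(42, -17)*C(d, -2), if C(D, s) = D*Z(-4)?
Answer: 0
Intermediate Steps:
U(q, o) = 3*q/(-16 + o) (U(q, o) = 3*((q + q)/(o - 16))/2 = 3*((2*q)/(-16 + o))/2 = 3*(2*q/(-16 + o))/2 = 3*q/(-16 + o))
Z(S) = -32 (Z(S) = -8*4 = -32)
d = 0 (d = -1 + 1 = 0)
C(D, s) = -32*D (C(D, s) = D*(-32) = -32*D)
U(42, -17)*C(d, -2) = (3*42/(-16 - 17))*(-32*0) = (3*42/(-33))*0 = (3*42*(-1/33))*0 = -42/11*0 = 0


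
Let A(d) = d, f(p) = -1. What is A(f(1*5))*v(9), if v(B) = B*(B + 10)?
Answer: -171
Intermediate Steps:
v(B) = B*(10 + B)
A(f(1*5))*v(9) = -9*(10 + 9) = -9*19 = -1*171 = -171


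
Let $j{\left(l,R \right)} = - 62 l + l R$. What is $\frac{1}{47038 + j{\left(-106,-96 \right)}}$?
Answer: $\frac{1}{63786} \approx 1.5677 \cdot 10^{-5}$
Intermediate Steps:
$j{\left(l,R \right)} = - 62 l + R l$
$\frac{1}{47038 + j{\left(-106,-96 \right)}} = \frac{1}{47038 - 106 \left(-62 - 96\right)} = \frac{1}{47038 - -16748} = \frac{1}{47038 + 16748} = \frac{1}{63786}$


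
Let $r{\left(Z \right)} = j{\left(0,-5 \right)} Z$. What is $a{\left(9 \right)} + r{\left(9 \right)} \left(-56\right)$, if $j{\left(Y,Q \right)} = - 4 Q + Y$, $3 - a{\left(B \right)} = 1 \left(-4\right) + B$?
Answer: $-10082$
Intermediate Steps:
$a{\left(B \right)} = 7 - B$ ($a{\left(B \right)} = 3 - \left(1 \left(-4\right) + B\right) = 3 - \left(-4 + B\right) = 7 - B$)
$j{\left(Y,Q \right)} = Y - 4 Q$
$r{\left(Z \right)} = 20 Z$ ($r{\left(Z \right)} = \left(0 - -20\right) Z = \left(0 + 20\right) Z = 20 Z$)
$a{\left(9 \right)} + r{\left(9 \right)} \left(-56\right) = \left(7 - 9\right) + 20 \cdot 9 \left(-56\right) = \left(7 - 9\right) + 180 \left(-56\right) = -2 - 10080 = -10082$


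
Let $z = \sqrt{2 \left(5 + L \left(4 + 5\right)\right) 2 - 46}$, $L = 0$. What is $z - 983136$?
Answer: $-983136 + i \sqrt{26} \approx -9.8314 \cdot 10^{5} + 5.099 i$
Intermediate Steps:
$z = i \sqrt{26}$ ($z = \sqrt{2 \left(5 + 0 \left(4 + 5\right)\right) 2 - 46} = \sqrt{2 \left(5 + 0 \cdot 9\right) 2 - 46} = \sqrt{2 \left(5 + 0\right) 2 - 46} = \sqrt{2 \cdot 5 \cdot 2 - 46} = \sqrt{2 \cdot 10 - 46} = \sqrt{20 - 46} = \sqrt{-26} = i \sqrt{26} \approx 5.099 i$)
$z - 983136 = i \sqrt{26} - 983136 = -983136 + i \sqrt{26}$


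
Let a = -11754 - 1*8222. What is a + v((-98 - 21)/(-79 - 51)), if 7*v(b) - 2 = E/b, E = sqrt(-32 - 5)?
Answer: -139830/7 + 130*I*sqrt(37)/833 ≈ -19976.0 + 0.94929*I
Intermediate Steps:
E = I*sqrt(37) (E = sqrt(-37) = I*sqrt(37) ≈ 6.0828*I)
a = -19976 (a = -11754 - 8222 = -19976)
v(b) = 2/7 + I*sqrt(37)/(7*b) (v(b) = 2/7 + ((I*sqrt(37))/b)/7 = 2/7 + (I*sqrt(37)/b)/7 = 2/7 + I*sqrt(37)/(7*b))
a + v((-98 - 21)/(-79 - 51)) = -19976 + (2*((-98 - 21)/(-79 - 51)) + I*sqrt(37))/(7*(((-98 - 21)/(-79 - 51)))) = -19976 + (2*(-119/(-130)) + I*sqrt(37))/(7*((-119/(-130)))) = -19976 + (2*(-119*(-1/130)) + I*sqrt(37))/(7*((-119*(-1/130)))) = -19976 + (2*(119/130) + I*sqrt(37))/(7*(119/130)) = -19976 + (1/7)*(130/119)*(119/65 + I*sqrt(37)) = -19976 + (2/7 + 130*I*sqrt(37)/833) = -139830/7 + 130*I*sqrt(37)/833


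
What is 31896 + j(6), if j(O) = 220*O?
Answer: 33216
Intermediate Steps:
31896 + j(6) = 31896 + 220*6 = 31896 + 1320 = 33216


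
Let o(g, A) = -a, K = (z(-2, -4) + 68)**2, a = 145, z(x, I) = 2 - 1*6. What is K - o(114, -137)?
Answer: 4241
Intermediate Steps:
z(x, I) = -4 (z(x, I) = 2 - 6 = -4)
K = 4096 (K = (-4 + 68)**2 = 64**2 = 4096)
o(g, A) = -145 (o(g, A) = -1*145 = -145)
K - o(114, -137) = 4096 - 1*(-145) = 4096 + 145 = 4241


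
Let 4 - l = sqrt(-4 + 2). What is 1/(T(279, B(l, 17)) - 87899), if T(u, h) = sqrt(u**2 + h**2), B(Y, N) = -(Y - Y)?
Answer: -1/87620 ≈ -1.1413e-5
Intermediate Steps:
l = 4 - I*sqrt(2) (l = 4 - sqrt(-4 + 2) = 4 - sqrt(-2) = 4 - I*sqrt(2) ≈ 4.0 - 1.4142*I)
B(Y, N) = 0 (B(Y, N) = -1*0 = 0)
T(u, h) = sqrt(h**2 + u**2)
1/(T(279, B(l, 17)) - 87899) = 1/(sqrt(0**2 + 279**2) - 87899) = 1/(sqrt(0 + 77841) - 87899) = 1/(sqrt(77841) - 87899) = 1/(279 - 87899) = 1/(-87620) = -1/87620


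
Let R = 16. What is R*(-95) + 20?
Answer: -1500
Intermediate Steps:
R*(-95) + 20 = 16*(-95) + 20 = -1520 + 20 = -1500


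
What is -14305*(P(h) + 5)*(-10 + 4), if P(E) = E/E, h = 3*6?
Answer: 514980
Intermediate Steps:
h = 18
P(E) = 1
-14305*(P(h) + 5)*(-10 + 4) = -14305*(1 + 5)*(-10 + 4) = -85830*(-6) = -14305*(-36) = 514980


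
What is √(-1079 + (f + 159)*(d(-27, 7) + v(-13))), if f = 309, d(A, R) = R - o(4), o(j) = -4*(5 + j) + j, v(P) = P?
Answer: √11089 ≈ 105.30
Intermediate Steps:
o(j) = -20 - 3*j (o(j) = (-20 - 4*j) + j = -20 - 3*j)
d(A, R) = 32 + R (d(A, R) = R - (-20 - 3*4) = R - (-20 - 12) = R - 1*(-32) = R + 32 = 32 + R)
√(-1079 + (f + 159)*(d(-27, 7) + v(-13))) = √(-1079 + (309 + 159)*((32 + 7) - 13)) = √(-1079 + 468*(39 - 13)) = √(-1079 + 468*26) = √(-1079 + 12168) = √11089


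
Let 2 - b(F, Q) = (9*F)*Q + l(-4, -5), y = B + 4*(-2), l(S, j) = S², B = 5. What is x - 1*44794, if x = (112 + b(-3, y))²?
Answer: -44505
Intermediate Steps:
y = -3 (y = 5 + 4*(-2) = 5 - 8 = -3)
b(F, Q) = -14 - 9*F*Q (b(F, Q) = 2 - ((9*F)*Q + (-4)²) = 2 - (9*F*Q + 16) = 2 - (16 + 9*F*Q) = 2 + (-16 - 9*F*Q) = -14 - 9*F*Q)
x = 289 (x = (112 + (-14 - 9*(-3)*(-3)))² = (112 + (-14 - 81))² = (112 - 95)² = 17² = 289)
x - 1*44794 = 289 - 1*44794 = 289 - 44794 = -44505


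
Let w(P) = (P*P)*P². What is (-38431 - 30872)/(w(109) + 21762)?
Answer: -69303/141179923 ≈ -0.00049088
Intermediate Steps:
w(P) = P⁴ (w(P) = P²*P² = P⁴)
(-38431 - 30872)/(w(109) + 21762) = (-38431 - 30872)/(109⁴ + 21762) = -69303/(141158161 + 21762) = -69303/141179923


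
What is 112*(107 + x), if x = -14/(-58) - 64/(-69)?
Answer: 24241952/2001 ≈ 12115.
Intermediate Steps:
x = 2339/2001 (x = -14*(-1/58) - 64*(-1/69) = 7/29 + 64/69 = 2339/2001 ≈ 1.1689)
112*(107 + x) = 112*(107 + 2339/2001) = 112*(216446/2001) = 24241952/2001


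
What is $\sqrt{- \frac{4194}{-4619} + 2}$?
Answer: $\frac{2 \sqrt{15510602}}{4619} \approx 1.7053$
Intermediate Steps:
$\sqrt{- \frac{4194}{-4619} + 2} = \sqrt{\left(-4194\right) \left(- \frac{1}{4619}\right) + 2} = \sqrt{\frac{4194}{4619} + 2} = \sqrt{\frac{13432}{4619}} = \frac{2 \sqrt{15510602}}{4619}$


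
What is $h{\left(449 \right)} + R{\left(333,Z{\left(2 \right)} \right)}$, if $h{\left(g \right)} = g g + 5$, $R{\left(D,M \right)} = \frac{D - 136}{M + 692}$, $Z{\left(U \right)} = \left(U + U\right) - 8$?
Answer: $\frac{138705125}{688} \approx 2.0161 \cdot 10^{5}$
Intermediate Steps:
$Z{\left(U \right)} = -8 + 2 U$ ($Z{\left(U \right)} = 2 U - 8 = -8 + 2 U$)
$R{\left(D,M \right)} = \frac{-136 + D}{692 + M}$
$h{\left(g \right)} = 5 + g^{2}$ ($h{\left(g \right)} = g^{2} + 5 = 5 + g^{2}$)
$h{\left(449 \right)} + R{\left(333,Z{\left(2 \right)} \right)} = \left(5 + 449^{2}\right) + \frac{-136 + 333}{692 + \left(-8 + 2 \cdot 2\right)} = \left(5 + 201601\right) + \frac{1}{692 + \left(-8 + 4\right)} 197 = 201606 + \frac{1}{692 - 4} \cdot 197 = 201606 + \frac{1}{688} \cdot 197 = 201606 + \frac{197}{688} = \frac{138705125}{688}$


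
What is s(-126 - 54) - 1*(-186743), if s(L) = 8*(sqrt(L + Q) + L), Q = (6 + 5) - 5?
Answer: 185303 + 8*I*sqrt(174) ≈ 1.853e+5 + 105.53*I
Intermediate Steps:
Q = 6 (Q = 11 - 5 = 6)
s(L) = 8*L + 8*sqrt(6 + L) (s(L) = 8*(sqrt(L + 6) + L) = 8*(sqrt(6 + L) + L) = 8*(L + sqrt(6 + L)) = 8*L + 8*sqrt(6 + L))
s(-126 - 54) - 1*(-186743) = (8*(-126 - 54) + 8*sqrt(6 + (-126 - 54))) - 1*(-186743) = (8*(-180) + 8*sqrt(6 - 180)) + 186743 = (-1440 + 8*sqrt(-174)) + 186743 = (-1440 + 8*(I*sqrt(174))) + 186743 = (-1440 + 8*I*sqrt(174)) + 186743 = 185303 + 8*I*sqrt(174)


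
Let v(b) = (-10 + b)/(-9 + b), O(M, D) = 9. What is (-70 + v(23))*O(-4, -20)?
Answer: -8703/14 ≈ -621.64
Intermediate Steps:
v(b) = (-10 + b)/(-9 + b)
(-70 + v(23))*O(-4, -20) = (-70 + (-10 + 23)/(-9 + 23))*9 = (-70 + 13/14)*9 = -967/14*9 = -8703/14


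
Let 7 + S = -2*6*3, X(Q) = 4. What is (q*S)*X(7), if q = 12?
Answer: -2064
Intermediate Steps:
S = -43 (S = -7 - 2*6*3 = -7 - 12*3 = -7 - 36 = -43)
(q*S)*X(7) = (12*(-43))*4 = -516*4 = -2064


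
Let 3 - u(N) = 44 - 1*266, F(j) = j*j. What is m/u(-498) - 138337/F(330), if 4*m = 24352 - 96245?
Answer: -883739/10890 ≈ -81.151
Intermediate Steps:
m = -71893/4 (m = (24352 - 96245)/4 = (¼)*(-71893) = -71893/4 ≈ -17973.)
F(j) = j²
u(N) = 225 (u(N) = 3 - (44 - 1*266) = 3 - (44 - 266) = 3 - 1*(-222) = 3 + 222 = 225)
m/u(-498) - 138337/F(330) = -71893/4/225 - 138337/(330²) = -71893/4*1/225 - 138337/108900 = -71893/900 - 138337*1/108900 = -71893/900 - 138337/108900 = -883739/10890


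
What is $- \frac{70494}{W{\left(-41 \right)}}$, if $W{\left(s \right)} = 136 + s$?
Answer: $- \frac{70494}{95} \approx -742.04$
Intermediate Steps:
$- \frac{70494}{W{\left(-41 \right)}} = - \frac{70494}{136 - 41} = - \frac{70494}{95}$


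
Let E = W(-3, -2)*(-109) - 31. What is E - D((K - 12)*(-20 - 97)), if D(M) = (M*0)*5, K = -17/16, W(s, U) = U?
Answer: 187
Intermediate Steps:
K = -17/16 (K = -17*1/16 = -17/16 ≈ -1.0625)
E = 187 (E = -2*(-109) - 31 = 218 - 31 = 187)
D(M) = 0 (D(M) = 0*5 = 0)
E - D((K - 12)*(-20 - 97)) = 187 - 1*0 = 187 + 0 = 187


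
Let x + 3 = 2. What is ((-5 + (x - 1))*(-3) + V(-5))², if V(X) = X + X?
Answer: 121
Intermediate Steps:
x = -1 (x = -3 + 2 = -1)
V(X) = 2*X
((-5 + (x - 1))*(-3) + V(-5))² = ((-5 + (-1 - 1))*(-3) + 2*(-5))² = ((-5 - 2)*(-3) - 10)² = (-7*(-3) - 10)² = (21 - 10)² = 11² = 121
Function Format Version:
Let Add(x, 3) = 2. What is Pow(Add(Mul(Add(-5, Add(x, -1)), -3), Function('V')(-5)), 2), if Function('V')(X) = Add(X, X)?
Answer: 121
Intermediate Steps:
x = -1 (x = Add(-3, 2) = -1)
Function('V')(X) = Mul(2, X)
Pow(Add(Mul(Add(-5, Add(x, -1)), -3), Function('V')(-5)), 2) = Pow(Add(Mul(Add(-5, Add(-1, -1)), -3), Mul(2, -5)), 2) = Pow(Add(Mul(Add(-5, -2), -3), -10), 2) = Pow(Add(Mul(-7, -3), -10), 2) = Pow(Add(21, -10), 2) = Pow(11, 2) = 121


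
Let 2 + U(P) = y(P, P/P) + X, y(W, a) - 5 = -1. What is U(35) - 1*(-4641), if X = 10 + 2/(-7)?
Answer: 32569/7 ≈ 4652.7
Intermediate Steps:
y(W, a) = 4 (y(W, a) = 5 - 1 = 4)
X = 68/7 (X = 10 + 2*(-1/7) = 10 - 2/7 = 68/7 ≈ 9.7143)
U(P) = 82/7 (U(P) = -2 + (4 + 68/7) = -2 + 96/7 = 82/7)
U(35) - 1*(-4641) = 82/7 - 1*(-4641) = 82/7 + 4641 = 32569/7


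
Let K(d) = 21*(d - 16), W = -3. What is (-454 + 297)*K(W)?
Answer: 62643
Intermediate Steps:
K(d) = -336 + 21*d (K(d) = 21*(-16 + d) = -336 + 21*d)
(-454 + 297)*K(W) = (-454 + 297)*(-336 + 21*(-3)) = -157*(-336 - 63) = -157*(-399) = 62643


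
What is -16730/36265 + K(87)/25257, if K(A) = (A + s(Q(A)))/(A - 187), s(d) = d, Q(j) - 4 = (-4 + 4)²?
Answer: -8451652223/18318902100 ≈ -0.46136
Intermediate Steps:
Q(j) = 4 (Q(j) = 4 + (-4 + 4)² = 4 + 0² = 4 + 0 = 4)
K(A) = (4 + A)/(-187 + A) (K(A) = (A + 4)/(A - 187) = (4 + A)/(-187 + A))
-16730/36265 + K(87)/25257 = -16730/36265 + ((4 + 87)/(-187 + 87))/25257 = -16730*1/36265 + (91/(-100))*(1/25257) = -3346/7253 - 1/100*91*(1/25257) = -3346/7253 - 91/100*1/25257 = -3346/7253 - 91/2525700 = -8451652223/18318902100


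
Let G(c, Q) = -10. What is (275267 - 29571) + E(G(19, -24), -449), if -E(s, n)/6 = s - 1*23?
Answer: 245894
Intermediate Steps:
E(s, n) = 138 - 6*s (E(s, n) = -6*(s - 1*23) = -6*(s - 23) = -6*(-23 + s) = 138 - 6*s)
(275267 - 29571) + E(G(19, -24), -449) = (275267 - 29571) + (138 - 6*(-10)) = 245696 + (138 + 60) = 245696 + 198 = 245894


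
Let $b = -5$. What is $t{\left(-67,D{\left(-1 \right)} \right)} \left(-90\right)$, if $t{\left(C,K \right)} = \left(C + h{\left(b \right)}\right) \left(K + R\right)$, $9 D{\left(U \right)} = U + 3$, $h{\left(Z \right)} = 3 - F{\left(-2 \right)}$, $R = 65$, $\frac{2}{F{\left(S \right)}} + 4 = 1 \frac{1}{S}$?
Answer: $\frac{3357640}{9} \approx 3.7307 \cdot 10^{5}$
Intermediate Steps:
$F{\left(S \right)} = \frac{2}{-4 + \frac{1}{S}}$ ($F{\left(S \right)} = \frac{2}{-4 + 1 \frac{1}{S}} = \frac{2}{-4 + \frac{1}{S}}$)
$h{\left(Z \right)} = \frac{31}{9}$ ($h{\left(Z \right)} = 3 - \left(-2\right) \left(-2\right) \frac{1}{-1 + 4 \left(-2\right)} = 3 - \left(-2\right) \left(-2\right) \frac{1}{-1 - 8} = 3 - \left(-2\right) \left(-2\right) \frac{1}{-9} = 3 - \left(-2\right) \left(-2\right) \left(- \frac{1}{9}\right) = 3 - - \frac{4}{9} = 3 + \frac{4}{9} = \frac{31}{9}$)
$D{\left(U \right)} = \frac{1}{3} + \frac{U}{9}$ ($D{\left(U \right)} = \frac{U + 3}{9} = \frac{3 + U}{9} = \frac{1}{3} + \frac{U}{9}$)
$t{\left(C,K \right)} = \left(65 + K\right) \left(\frac{31}{9} + C\right)$ ($t{\left(C,K \right)} = \left(C + \frac{31}{9}\right) \left(K + 65\right) = \left(\frac{31}{9} + C\right) \left(65 + K\right) = \left(65 + K\right) \left(\frac{31}{9} + C\right)$)
$t{\left(-67,D{\left(-1 \right)} \right)} \left(-90\right) = \left(\frac{2015}{9} + 65 \left(-67\right) + \frac{31 \left(\frac{1}{3} + \frac{1}{9} \left(-1\right)\right)}{9} - 67 \left(\frac{1}{3} + \frac{1}{9} \left(-1\right)\right)\right) \left(-90\right) = \left(\frac{2015}{9} - 4355 + \frac{31 \left(\frac{1}{3} - \frac{1}{9}\right)}{9} - 67 \left(\frac{1}{3} - \frac{1}{9}\right)\right) \left(-90\right) = \left(\frac{2015}{9} - 4355 + \frac{31}{9} \cdot \frac{2}{9} - \frac{134}{9}\right) \left(-90\right) = \left(\frac{2015}{9} - 4355 + \frac{62}{81} - \frac{134}{9}\right) \left(-90\right) = \left(- \frac{335764}{81}\right) \left(-90\right) = \frac{3357640}{9}$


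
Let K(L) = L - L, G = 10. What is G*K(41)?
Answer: 0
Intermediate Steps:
K(L) = 0
G*K(41) = 10*0 = 0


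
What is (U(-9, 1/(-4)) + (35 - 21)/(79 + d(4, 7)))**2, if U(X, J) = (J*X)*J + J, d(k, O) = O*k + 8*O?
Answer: 3591025/6801664 ≈ 0.52796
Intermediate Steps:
d(k, O) = 8*O + O*k
U(X, J) = J + X*J**2 (U(X, J) = X*J**2 + J = J + X*J**2)
(U(-9, 1/(-4)) + (35 - 21)/(79 + d(4, 7)))**2 = ((1 - 9/(-4))/(-4) + (35 - 21)/(79 + 7*(8 + 4)))**2 = (-(1 - 1/4*(-9))/4 + 14/(79 + 7*12))**2 = (-(1 + 9/4)/4 + 14/(79 + 84))**2 = (-1/4*13/4 + 14/163)**2 = (-13/16 + 14*(1/163))**2 = (-13/16 + 14/163)**2 = (-1895/2608)**2 = 3591025/6801664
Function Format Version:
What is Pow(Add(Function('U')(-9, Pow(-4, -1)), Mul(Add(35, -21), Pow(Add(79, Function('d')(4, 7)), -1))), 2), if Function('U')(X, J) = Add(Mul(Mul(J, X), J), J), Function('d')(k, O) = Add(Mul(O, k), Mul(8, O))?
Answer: Rational(3591025, 6801664) ≈ 0.52796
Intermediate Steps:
Function('d')(k, O) = Add(Mul(8, O), Mul(O, k))
Function('U')(X, J) = Add(J, Mul(X, Pow(J, 2))) (Function('U')(X, J) = Add(Mul(X, Pow(J, 2)), J) = Add(J, Mul(X, Pow(J, 2))))
Pow(Add(Function('U')(-9, Pow(-4, -1)), Mul(Add(35, -21), Pow(Add(79, Function('d')(4, 7)), -1))), 2) = Pow(Add(Mul(Pow(-4, -1), Add(1, Mul(Pow(-4, -1), -9))), Mul(Add(35, -21), Pow(Add(79, Mul(7, Add(8, 4))), -1))), 2) = Pow(Add(Mul(Rational(-1, 4), Add(1, Mul(Rational(-1, 4), -9))), Mul(14, Pow(Add(79, Mul(7, 12)), -1))), 2) = Pow(Add(Mul(Rational(-1, 4), Add(1, Rational(9, 4))), Mul(14, Pow(Add(79, 84), -1))), 2) = Pow(Add(Mul(Rational(-1, 4), Rational(13, 4)), Mul(14, Pow(163, -1))), 2) = Pow(Add(Rational(-13, 16), Mul(14, Rational(1, 163))), 2) = Pow(Add(Rational(-13, 16), Rational(14, 163)), 2) = Pow(Rational(-1895, 2608), 2) = Rational(3591025, 6801664)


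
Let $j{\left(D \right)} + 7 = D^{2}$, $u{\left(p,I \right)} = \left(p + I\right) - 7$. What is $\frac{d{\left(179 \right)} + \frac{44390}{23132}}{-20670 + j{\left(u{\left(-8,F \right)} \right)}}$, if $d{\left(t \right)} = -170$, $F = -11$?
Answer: $\frac{1944025}{231331566} \approx 0.0084036$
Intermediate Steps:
$u{\left(p,I \right)} = -7 + I + p$ ($u{\left(p,I \right)} = \left(I + p\right) - 7 = -7 + I + p$)
$j{\left(D \right)} = -7 + D^{2}$
$\frac{d{\left(179 \right)} + \frac{44390}{23132}}{-20670 + j{\left(u{\left(-8,F \right)} \right)}} = \frac{-170 + \frac{44390}{23132}}{-20670 - \left(7 - \left(-7 - 11 - 8\right)^{2}\right)} = \frac{-170 + 44390 \cdot \frac{1}{23132}}{-20670 - \left(7 - \left(-26\right)^{2}\right)} = \frac{-170 + \frac{22195}{11566}}{-20670 + \left(-7 + 676\right)} = - \frac{1944025}{11566 \left(-20670 + 669\right)} = - \frac{1944025}{11566 \left(-20001\right)} = \left(- \frac{1944025}{11566}\right) \left(- \frac{1}{20001}\right) = \frac{1944025}{231331566}$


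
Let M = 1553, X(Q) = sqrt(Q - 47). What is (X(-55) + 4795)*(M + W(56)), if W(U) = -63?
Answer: 7144550 + 1490*I*sqrt(102) ≈ 7.1446e+6 + 15048.0*I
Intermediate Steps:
X(Q) = sqrt(-47 + Q)
(X(-55) + 4795)*(M + W(56)) = (sqrt(-47 - 55) + 4795)*(1553 - 63) = (sqrt(-102) + 4795)*1490 = (I*sqrt(102) + 4795)*1490 = (4795 + I*sqrt(102))*1490 = 7144550 + 1490*I*sqrt(102)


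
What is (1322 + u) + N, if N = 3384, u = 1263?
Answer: 5969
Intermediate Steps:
(1322 + u) + N = (1322 + 1263) + 3384 = 2585 + 3384 = 5969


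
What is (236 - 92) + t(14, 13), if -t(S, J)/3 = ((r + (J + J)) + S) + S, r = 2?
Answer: -24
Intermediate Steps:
t(S, J) = -6 - 6*J - 6*S (t(S, J) = -3*(((2 + (J + J)) + S) + S) = -3*(((2 + 2*J) + S) + S) = -3*((2 + S + 2*J) + S) = -3*(2 + 2*J + 2*S) = -6 - 6*J - 6*S)
(236 - 92) + t(14, 13) = (236 - 92) + (-6 - 6*13 - 6*14) = 144 + (-6 - 78 - 84) = 144 - 168 = -24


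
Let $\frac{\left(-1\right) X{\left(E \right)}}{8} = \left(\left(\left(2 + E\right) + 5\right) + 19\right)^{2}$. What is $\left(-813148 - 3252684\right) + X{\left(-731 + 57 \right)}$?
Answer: $-7425064$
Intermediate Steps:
$X{\left(E \right)} = - 8 \left(26 + E\right)^{2}$ ($X{\left(E \right)} = - 8 \left(\left(\left(2 + E\right) + 5\right) + 19\right)^{2} = - 8 \left(\left(7 + E\right) + 19\right)^{2} = - 8 \left(26 + E\right)^{2}$)
$\left(-813148 - 3252684\right) + X{\left(-731 + 57 \right)} = \left(-813148 - 3252684\right) - 8 \left(26 + \left(-731 + 57\right)\right)^{2} = \left(-813148 - 3252684\right) - 8 \left(26 - 674\right)^{2} = -4065832 - 8 \left(-648\right)^{2} = -4065832 - 3359232 = -7425064$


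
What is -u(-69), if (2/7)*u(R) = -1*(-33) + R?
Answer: 126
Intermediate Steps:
u(R) = 231/2 + 7*R/2 (u(R) = 7*(-1*(-33) + R)/2 = 7*(33 + R)/2 = 231/2 + 7*R/2)
-u(-69) = -(231/2 + (7/2)*(-69)) = -(231/2 - 483/2) = -1*(-126) = 126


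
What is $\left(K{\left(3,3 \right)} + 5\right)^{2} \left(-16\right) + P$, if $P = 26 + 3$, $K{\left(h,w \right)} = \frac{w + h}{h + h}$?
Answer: $-547$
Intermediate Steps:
$K{\left(h,w \right)} = \frac{h + w}{2 h}$
$P = 29$
$\left(K{\left(3,3 \right)} + 5\right)^{2} \left(-16\right) + P = \left(\frac{3 + 3}{2 \cdot 3} + 5\right)^{2} \left(-16\right) + 29 = \left(\frac{1}{2} \cdot \frac{1}{3} \cdot 6 + 5\right)^{2} \left(-16\right) + 29 = \left(1 + 5\right)^{2} \left(-16\right) + 29 = 6^{2} \left(-16\right) + 29 = 36 \left(-16\right) + 29 = -576 + 29 = -547$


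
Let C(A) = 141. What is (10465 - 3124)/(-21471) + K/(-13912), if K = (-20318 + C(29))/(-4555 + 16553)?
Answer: -408299475883/1194619071632 ≈ -0.34178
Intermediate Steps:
K = -20177/11998 (K = (-20318 + 141)/(-4555 + 16553) = -20177/11998 ≈ -1.6817)
(10465 - 3124)/(-21471) + K/(-13912) = (10465 - 3124)/(-21471) - 20177/11998/(-13912) = 7341*(-1/21471) - 20177/11998*(-1/13912) = -2447/7157 + 20177/166916176 = -408299475883/1194619071632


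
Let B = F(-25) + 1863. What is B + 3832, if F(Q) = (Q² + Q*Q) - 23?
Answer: 6922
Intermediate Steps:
F(Q) = -23 + 2*Q² (F(Q) = (Q² + Q²) - 23 = 2*Q² - 23 = -23 + 2*Q²)
B = 3090 (B = (-23 + 2*(-25)²) + 1863 = (-23 + 2*625) + 1863 = (-23 + 1250) + 1863 = 1227 + 1863 = 3090)
B + 3832 = 3090 + 3832 = 6922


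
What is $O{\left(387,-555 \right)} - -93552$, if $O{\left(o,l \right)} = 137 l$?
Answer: $17517$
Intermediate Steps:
$O{\left(387,-555 \right)} - -93552 = 137 \left(-555\right) - -93552 = -76035 + 93552 = 17517$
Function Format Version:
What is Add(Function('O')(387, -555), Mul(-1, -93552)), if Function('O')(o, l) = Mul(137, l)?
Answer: 17517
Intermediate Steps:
Add(Function('O')(387, -555), Mul(-1, -93552)) = Add(Mul(137, -555), Mul(-1, -93552)) = Add(-76035, 93552) = 17517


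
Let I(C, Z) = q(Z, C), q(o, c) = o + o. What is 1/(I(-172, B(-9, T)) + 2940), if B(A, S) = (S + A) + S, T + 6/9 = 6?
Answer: 3/8830 ≈ 0.00033975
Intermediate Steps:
q(o, c) = 2*o
T = 16/3 (T = -2/3 + 6 = 16/3 ≈ 5.3333)
B(A, S) = A + 2*S (B(A, S) = (A + S) + S = A + 2*S)
I(C, Z) = 2*Z
1/(I(-172, B(-9, T)) + 2940) = 1/(2*(-9 + 2*(16/3)) + 2940) = 1/(2*(-9 + 32/3) + 2940) = 1/(2*(5/3) + 2940) = 1/(10/3 + 2940) = 1/(8830/3) = 3/8830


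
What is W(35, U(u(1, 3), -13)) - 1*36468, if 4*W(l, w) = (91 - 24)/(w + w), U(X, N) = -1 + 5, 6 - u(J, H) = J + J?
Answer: -1166909/32 ≈ -36466.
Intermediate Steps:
u(J, H) = 6 - 2*J (u(J, H) = 6 - (J + J) = 6 - 2*J)
U(X, N) = 4
W(l, w) = 67/(8*w) (W(l, w) = ((91 - 24)/(w + w))/4 = (67/((2*w)))/4 = (67*(1/(2*w)))/4 = (67/(2*w))/4 = 67/(8*w))
W(35, U(u(1, 3), -13)) - 1*36468 = (67/8)/4 - 1*36468 = (67/8)*(¼) - 36468 = 67/32 - 36468 = -1166909/32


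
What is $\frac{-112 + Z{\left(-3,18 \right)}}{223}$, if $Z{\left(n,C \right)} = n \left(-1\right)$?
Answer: $- \frac{109}{223} \approx -0.48879$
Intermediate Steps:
$Z{\left(n,C \right)} = - n$
$\frac{-112 + Z{\left(-3,18 \right)}}{223} = \frac{-112 - -3}{223} = \left(-112 + 3\right) \frac{1}{223} = \left(-109\right) \frac{1}{223} = - \frac{109}{223}$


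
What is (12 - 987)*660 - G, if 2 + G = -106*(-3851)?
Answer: -1051704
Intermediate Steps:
G = 408204 (G = -2 - 106*(-3851) = -2 + 408206 = 408204)
(12 - 987)*660 - G = (12 - 987)*660 - 1*408204 = -975*660 - 408204 = -643500 - 408204 = -1051704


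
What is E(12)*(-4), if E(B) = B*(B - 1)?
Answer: -528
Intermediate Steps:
E(B) = B*(-1 + B)
E(12)*(-4) = (12*(-1 + 12))*(-4) = (12*11)*(-4) = 132*(-4) = -528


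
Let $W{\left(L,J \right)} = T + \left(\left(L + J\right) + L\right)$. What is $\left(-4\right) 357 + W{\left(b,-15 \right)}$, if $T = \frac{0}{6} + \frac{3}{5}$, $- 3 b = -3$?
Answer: $- \frac{7202}{5} \approx -1440.4$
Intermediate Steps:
$b = 1$ ($b = \left(- \frac{1}{3}\right) \left(-3\right) = 1$)
$T = \frac{3}{5}$ ($T = 0 \cdot \frac{1}{6} + 3 \cdot \frac{1}{5} = 0 + \frac{3}{5} = \frac{3}{5} \approx 0.6$)
$W{\left(L,J \right)} = \frac{3}{5} + J + 2 L$ ($W{\left(L,J \right)} = \frac{3}{5} + \left(\left(L + J\right) + L\right) = \frac{3}{5} + \left(\left(J + L\right) + L\right) = \frac{3}{5} + \left(J + 2 L\right) = \frac{3}{5} + J + 2 L$)
$\left(-4\right) 357 + W{\left(b,-15 \right)} = \left(-4\right) 357 + \left(\frac{3}{5} - 15 + 2 \cdot 1\right) = -1428 + \left(\frac{3}{5} - 15 + 2\right) = -1428 - \frac{62}{5} = - \frac{7202}{5}$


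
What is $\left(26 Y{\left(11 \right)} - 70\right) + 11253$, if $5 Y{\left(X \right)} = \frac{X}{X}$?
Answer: $\frac{55941}{5} \approx 11188.0$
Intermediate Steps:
$Y{\left(X \right)} = \frac{1}{5}$ ($Y{\left(X \right)} = \frac{X \frac{1}{X}}{5} = \frac{1}{5} \cdot 1 = \frac{1}{5}$)
$\left(26 Y{\left(11 \right)} - 70\right) + 11253 = \left(26 \cdot \frac{1}{5} - 70\right) + 11253 = \left(\frac{26}{5} - 70\right) + 11253 = - \frac{324}{5} + 11253 = \frac{55941}{5}$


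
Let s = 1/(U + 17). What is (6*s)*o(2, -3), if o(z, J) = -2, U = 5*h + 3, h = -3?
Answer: -12/5 ≈ -2.4000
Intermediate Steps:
U = -12 (U = 5*(-3) + 3 = -15 + 3 = -12)
s = ⅕ (s = 1/(-12 + 17) = 1/5 = ⅕ ≈ 0.20000)
(6*s)*o(2, -3) = (6*(⅕))*(-2) = (6/5)*(-2) = -12/5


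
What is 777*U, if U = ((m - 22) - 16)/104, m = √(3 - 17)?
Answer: -14763/52 + 777*I*√14/104 ≈ -283.9 + 27.954*I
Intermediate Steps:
m = I*√14 (m = √(-14) = I*√14 ≈ 3.7417*I)
U = -19/52 + I*√14/104 (U = ((I*√14 - 22) - 16)/104 = ((-22 + I*√14) - 16)*(1/104) = (-38 + I*√14)*(1/104) = -19/52 + I*√14/104 ≈ -0.36538 + 0.035977*I)
777*U = 777*(-19/52 + I*√14/104) = -14763/52 + 777*I*√14/104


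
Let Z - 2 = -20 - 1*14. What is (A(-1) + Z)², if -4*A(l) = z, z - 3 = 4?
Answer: 18225/16 ≈ 1139.1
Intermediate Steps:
z = 7 (z = 3 + 4 = 7)
A(l) = -7/4 (A(l) = -¼*7 = -7/4)
Z = -32 (Z = 2 + (-20 - 1*14) = 2 + (-20 - 14) = 2 - 34 = -32)
(A(-1) + Z)² = (-7/4 - 32)² = (-135/4)² = 18225/16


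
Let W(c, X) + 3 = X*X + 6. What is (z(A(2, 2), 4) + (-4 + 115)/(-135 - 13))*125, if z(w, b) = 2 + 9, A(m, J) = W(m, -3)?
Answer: 5125/4 ≈ 1281.3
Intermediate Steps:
W(c, X) = 3 + X**2 (W(c, X) = -3 + (X*X + 6) = -3 + (X**2 + 6) = -3 + (6 + X**2) = 3 + X**2)
A(m, J) = 12 (A(m, J) = 3 + (-3)**2 = 3 + 9 = 12)
z(w, b) = 11
(z(A(2, 2), 4) + (-4 + 115)/(-135 - 13))*125 = (11 + (-4 + 115)/(-135 - 13))*125 = (11 + 111/(-148))*125 = (11 + 111*(-1/148))*125 = (11 - 3/4)*125 = (41/4)*125 = 5125/4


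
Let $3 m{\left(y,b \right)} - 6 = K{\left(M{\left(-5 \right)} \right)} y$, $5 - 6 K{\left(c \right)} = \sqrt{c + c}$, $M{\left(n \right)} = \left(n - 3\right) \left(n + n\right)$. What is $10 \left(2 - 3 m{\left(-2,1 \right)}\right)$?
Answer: $- \frac{70}{3} - \frac{40 \sqrt{10}}{3} \approx -65.497$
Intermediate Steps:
$M{\left(n \right)} = 2 n \left(-3 + n\right)$ ($M{\left(n \right)} = \left(-3 + n\right) 2 n = 2 n \left(-3 + n\right)$)
$K{\left(c \right)} = \frac{5}{6} - \frac{\sqrt{2} \sqrt{c}}{6}$ ($K{\left(c \right)} = \frac{5}{6} - \frac{\sqrt{c + c}}{6} = \frac{5}{6} - \frac{\sqrt{2 c}}{6} = \frac{5}{6} - \frac{\sqrt{2} \sqrt{c}}{6}$)
$m{\left(y,b \right)} = 2 + \frac{y \left(\frac{5}{6} - \frac{2 \sqrt{10}}{3}\right)}{3}$ ($m{\left(y,b \right)} = 2 + \frac{\left(\frac{5}{6} - \frac{\sqrt{2} \sqrt{2 \left(-5\right) \left(-3 - 5\right)}}{6}\right) y}{3} = 2 + \frac{\left(\frac{5}{6} - \frac{\sqrt{2} \sqrt{2 \left(-5\right) \left(-8\right)}}{6}\right) y}{3} = 2 + \frac{\left(\frac{5}{6} - \frac{\sqrt{2} \sqrt{80}}{6}\right) y}{3} = 2 + \frac{\left(\frac{5}{6} - \frac{\sqrt{2} \cdot 4 \sqrt{5}}{6}\right) y}{3} = 2 + \frac{\left(\frac{5}{6} - \frac{2 \sqrt{10}}{3}\right) y}{3} = 2 + \frac{y \left(\frac{5}{6} - \frac{2 \sqrt{10}}{3}\right)}{3}$)
$10 \left(2 - 3 m{\left(-2,1 \right)}\right) = 10 \left(2 - 3 \left(2 + \frac{1}{18} \left(-2\right) \left(5 - 4 \sqrt{10}\right)\right)\right) = 10 \left(2 - 3 \left(2 - \left(\frac{5}{9} - \frac{4 \sqrt{10}}{9}\right)\right)\right) = 10 \left(2 - 3 \left(\frac{13}{9} + \frac{4 \sqrt{10}}{9}\right)\right) = 10 \left(2 - \left(\frac{13}{3} + \frac{4 \sqrt{10}}{3}\right)\right) = 10 \left(- \frac{7}{3} - \frac{4 \sqrt{10}}{3}\right) = - \frac{70}{3} - \frac{40 \sqrt{10}}{3}$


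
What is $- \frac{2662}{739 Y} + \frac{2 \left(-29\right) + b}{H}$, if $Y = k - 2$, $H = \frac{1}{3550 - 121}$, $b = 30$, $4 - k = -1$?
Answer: $- \frac{212861266}{2217} \approx -96013.0$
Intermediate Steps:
$k = 5$ ($k = 4 - -1 = 4 + 1 = 5$)
$H = \frac{1}{3429} \approx 0.00029163$
$Y = 3$ ($Y = 5 - 2 = 3$)
$- \frac{2662}{739 Y} + \frac{2 \left(-29\right) + b}{H} = - \frac{2662}{739 \cdot 3} + \left(2 \left(-29\right) + 30\right) \frac{1}{\frac{1}{3429}} = - \frac{2662}{2217} + \left(-58 + 30\right) 3429 = \left(-2662\right) \frac{1}{2217} - 96012 = - \frac{2662}{2217} - 96012 = - \frac{212861266}{2217}$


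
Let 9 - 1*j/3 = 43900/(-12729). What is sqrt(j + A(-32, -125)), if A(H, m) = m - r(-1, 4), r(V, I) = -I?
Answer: 9*I*sqrt(18592826)/4243 ≈ 9.1462*I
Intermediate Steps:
j = 158461/4243 (j = 27 - 131700/(-12729) = 27 - 131700*(-1)/12729 = 27 - 3*(-43900/12729) = 27 + 43900/4243 = 158461/4243 ≈ 37.346)
A(H, m) = 4 + m (A(H, m) = m - (-1)*4 = m - 1*(-4) = m + 4 = 4 + m)
sqrt(j + A(-32, -125)) = sqrt(158461/4243 + (4 - 125)) = sqrt(158461/4243 - 121) = sqrt(-354942/4243) = 9*I*sqrt(18592826)/4243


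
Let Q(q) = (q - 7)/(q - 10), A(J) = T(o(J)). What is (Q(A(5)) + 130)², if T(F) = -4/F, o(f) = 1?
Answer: 3352561/196 ≈ 17105.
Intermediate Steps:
A(J) = -4 (A(J) = -4/1 = -4*1 = -4)
Q(q) = (-7 + q)/(-10 + q)
(Q(A(5)) + 130)² = ((-7 - 4)/(-10 - 4) + 130)² = (-11/(-14) + 130)² = (-1/14*(-11) + 130)² = (11/14 + 130)² = (1831/14)² = 3352561/196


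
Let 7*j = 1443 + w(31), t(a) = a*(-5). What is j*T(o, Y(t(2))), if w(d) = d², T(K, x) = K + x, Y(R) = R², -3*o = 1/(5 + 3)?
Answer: 1441799/42 ≈ 34329.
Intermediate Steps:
t(a) = -5*a
o = -1/24 (o = -1/(3*(5 + 3)) = -⅓/8 = -⅓*⅛ = -1/24 ≈ -0.041667)
j = 2404/7 (j = (1443 + 31²)/7 = (1443 + 961)/7 = (⅐)*2404 = 2404/7 ≈ 343.43)
j*T(o, Y(t(2))) = 2404*(-1/24 + (-5*2)²)/7 = 2404*(-1/24 + (-10)²)/7 = 2404*(-1/24 + 100)/7 = (2404/7)*(2399/24) = 1441799/42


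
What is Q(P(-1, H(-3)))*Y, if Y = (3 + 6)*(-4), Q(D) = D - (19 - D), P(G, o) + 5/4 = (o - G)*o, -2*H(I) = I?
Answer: 504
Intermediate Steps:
H(I) = -I/2
P(G, o) = -5/4 + o*(o - G) (P(G, o) = -5/4 + (o - G)*o = -5/4 + o*(o - G))
Q(D) = -19 + 2*D (Q(D) = D + (-19 + D) = -19 + 2*D)
Y = -36 (Y = 9*(-4) = -36)
Q(P(-1, H(-3)))*Y = (-19 + 2*(-5/4 + (-1/2*(-3))**2 - 1*(-1)*(-1/2*(-3))))*(-36) = (-19 + 2*(-5/4 + (3/2)**2 - 1*(-1)*3/2))*(-36) = (-19 + 2*(-5/4 + 9/4 + 3/2))*(-36) = (-19 + 2*(5/2))*(-36) = (-19 + 5)*(-36) = -14*(-36) = 504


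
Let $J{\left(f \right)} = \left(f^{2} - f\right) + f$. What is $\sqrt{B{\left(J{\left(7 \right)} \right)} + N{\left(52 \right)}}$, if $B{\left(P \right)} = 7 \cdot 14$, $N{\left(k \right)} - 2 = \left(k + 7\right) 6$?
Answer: $\sqrt{454} \approx 21.307$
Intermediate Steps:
$N{\left(k \right)} = 44 + 6 k$ ($N{\left(k \right)} = 2 + \left(k + 7\right) 6 = 2 + \left(7 + k\right) 6 = 2 + \left(42 + 6 k\right) = 44 + 6 k$)
$J{\left(f \right)} = f^{2}$
$B{\left(P \right)} = 98$
$\sqrt{B{\left(J{\left(7 \right)} \right)} + N{\left(52 \right)}} = \sqrt{98 + \left(44 + 6 \cdot 52\right)} = \sqrt{98 + \left(44 + 312\right)} = \sqrt{98 + 356} = \sqrt{454}$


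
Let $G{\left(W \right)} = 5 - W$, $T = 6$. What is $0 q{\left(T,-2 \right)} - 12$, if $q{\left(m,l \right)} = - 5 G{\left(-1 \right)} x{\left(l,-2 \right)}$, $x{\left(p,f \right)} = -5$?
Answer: $-12$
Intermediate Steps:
$q{\left(m,l \right)} = 150$ ($q{\left(m,l \right)} = - 5 \left(5 - -1\right) \left(-5\right) = - 5 \left(5 + 1\right) \left(-5\right) = \left(-5\right) 6 \left(-5\right) = \left(-30\right) \left(-5\right) = 150$)
$0 q{\left(T,-2 \right)} - 12 = 0 \cdot 150 - 12 = 0 - 12 = -12$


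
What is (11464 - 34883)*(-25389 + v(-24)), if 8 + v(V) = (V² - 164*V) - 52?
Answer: 490323603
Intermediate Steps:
v(V) = -60 + V² - 164*V (v(V) = -8 + ((V² - 164*V) - 52) = -8 + (-52 + V² - 164*V) = -60 + V² - 164*V)
(11464 - 34883)*(-25389 + v(-24)) = (11464 - 34883)*(-25389 + (-60 + (-24)² - 164*(-24))) = -23419*(-25389 + (-60 + 576 + 3936)) = -23419*(-25389 + 4452) = -23419*(-20937) = 490323603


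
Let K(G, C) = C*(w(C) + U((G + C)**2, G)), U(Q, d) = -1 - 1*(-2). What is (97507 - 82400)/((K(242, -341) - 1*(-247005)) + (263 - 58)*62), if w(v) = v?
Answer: 15107/375655 ≈ 0.040215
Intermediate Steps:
U(Q, d) = 1 (U(Q, d) = -1 + 2 = 1)
K(G, C) = C*(1 + C) (K(G, C) = C*(C + 1) = C*(1 + C))
(97507 - 82400)/((K(242, -341) - 1*(-247005)) + (263 - 58)*62) = (97507 - 82400)/((-341*(1 - 341) - 1*(-247005)) + (263 - 58)*62) = 15107/((-341*(-340) + 247005) + 205*62) = 15107/((115940 + 247005) + 12710) = 15107/(362945 + 12710) = 15107/375655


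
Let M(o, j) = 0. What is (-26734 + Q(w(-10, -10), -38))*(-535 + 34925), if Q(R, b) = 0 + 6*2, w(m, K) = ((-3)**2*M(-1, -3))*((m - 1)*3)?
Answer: -918969580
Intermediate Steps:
w(m, K) = 0 (w(m, K) = ((-3)**2*0)*((m - 1)*3) = (9*0)*((-1 + m)*3) = 0*(-3 + 3*m) = 0)
Q(R, b) = 12 (Q(R, b) = 0 + 12 = 12)
(-26734 + Q(w(-10, -10), -38))*(-535 + 34925) = (-26734 + 12)*(-535 + 34925) = -26722*34390 = -918969580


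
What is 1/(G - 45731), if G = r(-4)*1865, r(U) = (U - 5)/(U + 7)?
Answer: -1/51326 ≈ -1.9483e-5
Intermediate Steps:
r(U) = (-5 + U)/(7 + U)
G = -5595 (G = ((-5 - 4)/(7 - 4))*1865 = (-9/3)*1865 = ((1/3)*(-9))*1865 = -3*1865 = -5595)
1/(G - 45731) = 1/(-5595 - 45731) = 1/(-51326) = -1/51326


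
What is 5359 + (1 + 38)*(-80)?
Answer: 2239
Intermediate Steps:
5359 + (1 + 38)*(-80) = 5359 + 39*(-80) = 5359 - 3120 = 2239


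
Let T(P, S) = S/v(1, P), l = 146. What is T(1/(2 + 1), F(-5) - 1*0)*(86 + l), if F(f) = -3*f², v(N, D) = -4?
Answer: 4350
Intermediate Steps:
T(P, S) = -S/4 (T(P, S) = S/(-4) = S*(-¼) = -S/4)
T(1/(2 + 1), F(-5) - 1*0)*(86 + l) = (-(-3*(-5)² - 1*0)/4)*(86 + 146) = -(-3*25 + 0)/4*232 = -(-75 + 0)/4*232 = -¼*(-75)*232 = (75/4)*232 = 4350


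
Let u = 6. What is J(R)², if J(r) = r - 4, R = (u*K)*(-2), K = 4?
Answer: 2704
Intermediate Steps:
R = -48 (R = (6*4)*(-2) = 24*(-2) = -48)
J(r) = -4 + r
J(R)² = (-4 - 48)² = (-52)² = 2704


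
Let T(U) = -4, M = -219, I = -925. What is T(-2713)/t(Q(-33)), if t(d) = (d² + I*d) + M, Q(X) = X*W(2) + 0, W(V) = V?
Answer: -4/65187 ≈ -6.1362e-5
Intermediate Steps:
Q(X) = 2*X (Q(X) = X*2 + 0 = 2*X + 0 = 2*X)
t(d) = -219 + d² - 925*d (t(d) = (d² - 925*d) - 219 = -219 + d² - 925*d)
T(-2713)/t(Q(-33)) = -4/(-219 + (2*(-33))² - 1850*(-33)) = -4/(-219 + (-66)² - 925*(-66)) = -4/(-219 + 4356 + 61050) = -4/65187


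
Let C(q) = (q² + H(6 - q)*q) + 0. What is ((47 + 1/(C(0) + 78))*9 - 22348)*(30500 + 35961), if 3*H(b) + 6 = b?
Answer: -37885893667/26 ≈ -1.4571e+9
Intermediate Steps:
H(b) = -2 + b/3
C(q) = 2*q²/3 (C(q) = (q² + (-2 + (6 - q)/3)*q) + 0 = (q² + (-2 + (2 - q/3))*q) + 0 = (q² + (-q/3)*q) + 0 = (q² - q²/3) + 0 = 2*q²/3 + 0 = 2*q²/3)
((47 + 1/(C(0) + 78))*9 - 22348)*(30500 + 35961) = ((47 + 1/((⅔)*0² + 78))*9 - 22348)*(30500 + 35961) = ((47 + 1/((⅔)*0 + 78))*9 - 22348)*66461 = ((47 + 1/(0 + 78))*9 - 22348)*66461 = ((47 + 1/78)*9 - 22348)*66461 = ((3667/78)*9 - 22348)*66461 = (11001/26 - 22348)*66461 = -570047/26*66461 = -37885893667/26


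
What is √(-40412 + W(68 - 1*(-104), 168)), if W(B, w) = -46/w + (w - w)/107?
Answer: I*√71287251/42 ≈ 201.03*I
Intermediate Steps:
W(B, w) = -46/w (W(B, w) = -46/w + 0*(1/107) = -46/w + 0 = -46/w)
√(-40412 + W(68 - 1*(-104), 168)) = √(-40412 - 46/168) = √(-40412 - 46*1/168) = √(-40412 - 23/84) = √(-3394631/84) = I*√71287251/42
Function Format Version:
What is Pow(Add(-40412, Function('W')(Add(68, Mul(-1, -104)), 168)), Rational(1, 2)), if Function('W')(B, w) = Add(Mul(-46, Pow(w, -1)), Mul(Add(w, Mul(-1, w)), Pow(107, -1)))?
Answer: Mul(Rational(1, 42), I, Pow(71287251, Rational(1, 2))) ≈ Mul(201.03, I)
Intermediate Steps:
Function('W')(B, w) = Mul(-46, Pow(w, -1)) (Function('W')(B, w) = Add(Mul(-46, Pow(w, -1)), Mul(0, Rational(1, 107))) = Add(Mul(-46, Pow(w, -1)), 0) = Mul(-46, Pow(w, -1)))
Pow(Add(-40412, Function('W')(Add(68, Mul(-1, -104)), 168)), Rational(1, 2)) = Pow(Add(-40412, Mul(-46, Pow(168, -1))), Rational(1, 2)) = Pow(Add(-40412, Mul(-46, Rational(1, 168))), Rational(1, 2)) = Pow(Add(-40412, Rational(-23, 84)), Rational(1, 2)) = Pow(Rational(-3394631, 84), Rational(1, 2)) = Mul(Rational(1, 42), I, Pow(71287251, Rational(1, 2)))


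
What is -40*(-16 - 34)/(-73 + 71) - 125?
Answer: -1125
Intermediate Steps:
-40*(-16 - 34)/(-73 + 71) - 125 = -(-2000)/(-2) - 125 = -(-2000)*(-1)/2 - 125 = -40*25 - 125 = -1000 - 125 = -1125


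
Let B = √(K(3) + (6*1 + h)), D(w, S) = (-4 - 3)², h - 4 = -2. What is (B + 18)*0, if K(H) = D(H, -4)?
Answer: 0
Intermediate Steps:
h = 2 (h = 4 - 2 = 2)
D(w, S) = 49 (D(w, S) = (-7)² = 49)
K(H) = 49
B = √57 (B = √(49 + (6*1 + 2)) = √(49 + (6 + 2)) = √(49 + 8) = √57 ≈ 7.5498)
(B + 18)*0 = (√57 + 18)*0 = (18 + √57)*0 = 0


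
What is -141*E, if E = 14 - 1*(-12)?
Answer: -3666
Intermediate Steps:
E = 26 (E = 14 + 12 = 26)
-141*E = -141*26 = -3666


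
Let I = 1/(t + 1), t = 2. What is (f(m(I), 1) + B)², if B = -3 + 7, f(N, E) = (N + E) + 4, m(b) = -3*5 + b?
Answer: 289/9 ≈ 32.111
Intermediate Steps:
I = ⅓ (I = 1/(2 + 1) = 1/3 = ⅓ ≈ 0.33333)
m(b) = -15 + b
f(N, E) = 4 + E + N (f(N, E) = (E + N) + 4 = 4 + E + N)
B = 4
(f(m(I), 1) + B)² = ((4 + 1 + (-15 + ⅓)) + 4)² = ((4 + 1 - 44/3) + 4)² = (-29/3 + 4)² = (-17/3)² = 289/9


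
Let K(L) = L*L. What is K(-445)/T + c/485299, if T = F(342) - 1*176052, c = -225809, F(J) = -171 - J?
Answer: -27194260112/17137363587 ≈ -1.5868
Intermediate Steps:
K(L) = L²
T = -176565 (T = (-171 - 1*342) - 1*176052 = (-171 - 342) - 176052 = -513 - 176052 = -176565)
K(-445)/T + c/485299 = (-445)²/(-176565) - 225809/485299 = 198025*(-1/176565) - 225809*1/485299 = -39605/35313 - 225809/485299 = -27194260112/17137363587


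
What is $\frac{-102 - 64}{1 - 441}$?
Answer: $\frac{83}{220} \approx 0.37727$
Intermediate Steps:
$\frac{-102 - 64}{1 - 441} = - \frac{166}{-440} = \left(-166\right) \left(- \frac{1}{440}\right) = \frac{83}{220}$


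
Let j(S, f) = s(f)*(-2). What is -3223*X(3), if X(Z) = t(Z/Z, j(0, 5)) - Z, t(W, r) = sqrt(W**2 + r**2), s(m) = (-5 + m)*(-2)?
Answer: 6446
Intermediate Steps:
s(m) = 10 - 2*m
j(S, f) = -20 + 4*f (j(S, f) = (10 - 2*f)*(-2) = -20 + 4*f)
X(Z) = 1 - Z (X(Z) = sqrt((Z/Z)**2 + (-20 + 4*5)**2) - Z = sqrt(1**2 + (-20 + 20)**2) - Z = sqrt(1 + 0**2) - Z = sqrt(1 + 0) - Z = sqrt(1) - Z = 1 - Z)
-3223*X(3) = -3223*(1 - 1*3) = -3223*(1 - 3) = -3223*(-2) = 6446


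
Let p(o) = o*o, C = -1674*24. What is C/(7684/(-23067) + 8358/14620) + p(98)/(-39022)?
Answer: -132176835967143026/784868079983 ≈ -1.6841e+5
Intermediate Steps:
C = -40176
p(o) = o**2
C/(7684/(-23067) + 8358/14620) + p(98)/(-39022) = -40176/(7684/(-23067) + 8358/14620) + 98**2/(-39022) = -40176/(7684*(-1/23067) + 8358*(1/14620)) + 9604*(-1/39022) = -40176/(-7684/23067 + 4179/7310) - 4802/19511 = -40176/40226953/168619770 - 4802/19511 = -40176*168619770/40226953 - 4802/19511 = -6774467879520/40226953 - 4802/19511 = -132176835967143026/784868079983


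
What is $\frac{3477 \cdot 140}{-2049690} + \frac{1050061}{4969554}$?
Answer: $- \frac{8892665501}{339534837942} \approx -0.026191$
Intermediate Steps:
$\frac{3477 \cdot 140}{-2049690} + \frac{1050061}{4969554} = 486780 \left(- \frac{1}{2049690}\right) + 1050061 \cdot \frac{1}{4969554} = - \frac{16226}{68323} + \frac{1050061}{4969554} = - \frac{8892665501}{339534837942}$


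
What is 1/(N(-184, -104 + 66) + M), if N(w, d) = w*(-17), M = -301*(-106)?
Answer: 1/35034 ≈ 2.8544e-5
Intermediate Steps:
M = 31906
N(w, d) = -17*w
1/(N(-184, -104 + 66) + M) = 1/(-17*(-184) + 31906) = 1/(3128 + 31906) = 1/35034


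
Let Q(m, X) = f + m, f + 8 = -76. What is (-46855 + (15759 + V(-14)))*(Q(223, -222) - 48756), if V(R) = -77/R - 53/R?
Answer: 10579399519/7 ≈ 1.5113e+9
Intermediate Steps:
f = -84 (f = -8 - 76 = -84)
Q(m, X) = -84 + m
V(R) = -130/R
(-46855 + (15759 + V(-14)))*(Q(223, -222) - 48756) = (-46855 + (15759 - 130/(-14)))*((-84 + 223) - 48756) = (-46855 + (15759 - 130*(-1/14)))*(139 - 48756) = (-46855 + (15759 + 65/7))*(-48617) = (-46855 + 110378/7)*(-48617) = -217607/7*(-48617) = 10579399519/7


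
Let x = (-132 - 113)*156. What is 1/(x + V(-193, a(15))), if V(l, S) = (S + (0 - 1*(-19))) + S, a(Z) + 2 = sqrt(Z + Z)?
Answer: -2547/97308127 - 2*sqrt(30)/1459621905 ≈ -2.6182e-5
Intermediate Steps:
a(Z) = -2 + sqrt(2)*sqrt(Z) (a(Z) = -2 + sqrt(Z + Z) = -2 + sqrt(2*Z) = -2 + sqrt(2)*sqrt(Z))
x = -38220 (x = -245*156 = -38220)
V(l, S) = 19 + 2*S (V(l, S) = (S + (0 + 19)) + S = (S + 19) + S = (19 + S) + S = 19 + 2*S)
1/(x + V(-193, a(15))) = 1/(-38220 + (19 + 2*(-2 + sqrt(2)*sqrt(15)))) = 1/(-38220 + (19 + 2*(-2 + sqrt(30)))) = 1/(-38220 + (19 + (-4 + 2*sqrt(30)))) = 1/(-38220 + (15 + 2*sqrt(30))) = 1/(-38205 + 2*sqrt(30))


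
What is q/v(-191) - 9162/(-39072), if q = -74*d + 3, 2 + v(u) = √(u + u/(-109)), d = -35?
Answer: (-920099629*I + 4581*√62457)/(6512*(3*√62457 + 109*I)) ≈ -26.602 - 184.59*I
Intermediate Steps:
v(u) = -2 + 6*√327*√u/109 (v(u) = -2 + √(u + u/(-109)) = -2 + √(u + u*(-1/109)) = -2 + √(u - u/109) = -2 + √(108*u/109) = -2 + 6*√327*√u/109)
q = 2593 (q = -74*(-35) + 3 = 2590 + 3 = 2593)
q/v(-191) - 9162/(-39072) = 2593/(-2 + 6*√327*√(-191)/109) - 9162/(-39072) = 2593/(-2 + 6*√327*(I*√191)/109) - 9162*(-1/39072) = 2593/(-2 + 6*I*√62457/109) + 1527/6512 = 1527/6512 + 2593/(-2 + 6*I*√62457/109)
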